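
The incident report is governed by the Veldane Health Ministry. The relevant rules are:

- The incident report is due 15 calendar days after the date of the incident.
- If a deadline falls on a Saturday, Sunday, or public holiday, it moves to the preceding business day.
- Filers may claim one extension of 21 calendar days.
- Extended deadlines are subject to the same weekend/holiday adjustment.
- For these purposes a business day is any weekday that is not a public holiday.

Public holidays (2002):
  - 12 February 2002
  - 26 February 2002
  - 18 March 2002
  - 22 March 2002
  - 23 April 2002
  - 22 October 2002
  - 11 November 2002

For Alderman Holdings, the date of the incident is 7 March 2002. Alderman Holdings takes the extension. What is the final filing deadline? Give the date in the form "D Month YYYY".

11 April 2002

From 7 March 2002, 15 calendar days later is 22 March 2002.
22 March 2002 falls on a listed holiday. Rolling to the preceding business day gives 21 March 2002, a Thursday.
The 21-calendar-day extension moves the deadline from 21 March 2002 to 11 April 2002.
11 April 2002 is a Thursday and not a listed holiday, so it stands.
Deadline: 11 April 2002.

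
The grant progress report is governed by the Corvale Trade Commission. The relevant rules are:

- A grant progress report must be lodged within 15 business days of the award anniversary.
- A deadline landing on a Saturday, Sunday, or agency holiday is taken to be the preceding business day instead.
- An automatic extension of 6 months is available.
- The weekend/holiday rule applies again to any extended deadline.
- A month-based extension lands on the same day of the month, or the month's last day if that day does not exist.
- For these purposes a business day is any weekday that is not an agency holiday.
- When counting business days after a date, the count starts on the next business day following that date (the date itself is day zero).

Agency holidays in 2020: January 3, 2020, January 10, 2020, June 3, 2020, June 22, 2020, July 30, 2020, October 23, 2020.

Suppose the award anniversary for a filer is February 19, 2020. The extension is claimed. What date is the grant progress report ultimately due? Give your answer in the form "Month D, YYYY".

15 business days after February 19, 2020, excluding weekends and holidays, is March 11, 2020.
March 11, 2020 is a Wednesday and not a listed holiday, so it stands.
The 6 months extension carries March 11, 2020 to September 11, 2020.
September 11, 2020 falls on a Friday, which is a business day, so no adjustment is needed.
Final deadline: September 11, 2020.

September 11, 2020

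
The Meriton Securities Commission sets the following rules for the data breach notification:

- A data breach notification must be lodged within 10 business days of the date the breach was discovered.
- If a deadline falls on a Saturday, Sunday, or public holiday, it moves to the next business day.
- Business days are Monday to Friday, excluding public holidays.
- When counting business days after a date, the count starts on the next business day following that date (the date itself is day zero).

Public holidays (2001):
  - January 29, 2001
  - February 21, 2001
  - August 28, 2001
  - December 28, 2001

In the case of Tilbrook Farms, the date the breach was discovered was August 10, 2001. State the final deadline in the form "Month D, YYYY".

August 24, 2001

Counting 10 business days after August 10, 2001 (skipping weekends and listed holidays) reaches August 24, 2001.
August 24, 2001 falls on a Friday, which is a business day, so no adjustment is needed.
So the filing is due August 24, 2001.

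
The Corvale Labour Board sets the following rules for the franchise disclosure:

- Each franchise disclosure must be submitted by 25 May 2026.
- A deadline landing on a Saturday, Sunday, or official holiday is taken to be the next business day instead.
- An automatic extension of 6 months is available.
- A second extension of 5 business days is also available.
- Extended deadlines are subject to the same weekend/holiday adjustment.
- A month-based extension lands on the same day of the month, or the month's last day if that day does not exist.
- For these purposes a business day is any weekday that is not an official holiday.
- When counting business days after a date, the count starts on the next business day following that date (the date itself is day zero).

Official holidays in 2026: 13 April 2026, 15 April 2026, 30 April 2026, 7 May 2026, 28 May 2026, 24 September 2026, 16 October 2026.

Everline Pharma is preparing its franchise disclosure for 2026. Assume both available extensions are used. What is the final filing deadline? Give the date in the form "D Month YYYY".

2 December 2026

The stated deadline is 25 May 2026.
25 May 2026 is a Monday and not a listed holiday, so it stands.
The 6 months extension carries 25 May 2026 to 25 November 2026.
25 November 2026 is a Wednesday and not a listed holiday, so it stands.
The 5-business-day extension runs from 25 November 2026 to 2 December 2026.
Since 2 December 2026 is a Wednesday and not a holiday, the date is unchanged.
Final deadline: 2 December 2026.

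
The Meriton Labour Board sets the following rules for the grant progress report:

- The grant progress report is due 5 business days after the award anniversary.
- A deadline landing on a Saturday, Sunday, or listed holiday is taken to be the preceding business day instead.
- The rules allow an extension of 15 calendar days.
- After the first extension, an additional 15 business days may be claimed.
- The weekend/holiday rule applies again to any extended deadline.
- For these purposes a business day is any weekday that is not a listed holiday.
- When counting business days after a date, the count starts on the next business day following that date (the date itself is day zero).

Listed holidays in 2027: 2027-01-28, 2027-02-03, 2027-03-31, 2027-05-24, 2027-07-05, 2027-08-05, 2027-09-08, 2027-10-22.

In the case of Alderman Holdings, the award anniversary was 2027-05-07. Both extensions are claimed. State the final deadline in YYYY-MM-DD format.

Starting the day after 2027-05-07 and counting 5 business days lands on 2027-05-14.
2027-05-14 falls on a Friday, which is a business day, so no adjustment is needed.
Applying the 15-calendar-day extension: 2027-05-14 + 15 days = 2027-05-29.
2027-05-29 falls on a Saturday. Rolling to the preceding business day gives 2027-05-28, a Friday.
Counting 15 further business days from 2027-05-28 reaches 2027-06-18.
2027-06-18 falls on a Friday, which is a business day, so no adjustment is needed.
So the filing is due 2027-06-18.

2027-06-18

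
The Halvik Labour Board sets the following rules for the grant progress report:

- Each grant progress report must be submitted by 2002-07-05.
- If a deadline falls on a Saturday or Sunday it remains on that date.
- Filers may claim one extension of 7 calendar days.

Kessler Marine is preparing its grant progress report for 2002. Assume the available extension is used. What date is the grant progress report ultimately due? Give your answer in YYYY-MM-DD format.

Start from the fixed due date, 2002-07-05.
No adjustment is made for weekends or holidays, so 2002-07-05 stands.
The 7-calendar-day extension moves the deadline from 2002-07-05 to 2002-07-12.
2002-07-12 is a Friday; no weekend or holiday adjustment applies.
Final deadline: 2002-07-12.

2002-07-12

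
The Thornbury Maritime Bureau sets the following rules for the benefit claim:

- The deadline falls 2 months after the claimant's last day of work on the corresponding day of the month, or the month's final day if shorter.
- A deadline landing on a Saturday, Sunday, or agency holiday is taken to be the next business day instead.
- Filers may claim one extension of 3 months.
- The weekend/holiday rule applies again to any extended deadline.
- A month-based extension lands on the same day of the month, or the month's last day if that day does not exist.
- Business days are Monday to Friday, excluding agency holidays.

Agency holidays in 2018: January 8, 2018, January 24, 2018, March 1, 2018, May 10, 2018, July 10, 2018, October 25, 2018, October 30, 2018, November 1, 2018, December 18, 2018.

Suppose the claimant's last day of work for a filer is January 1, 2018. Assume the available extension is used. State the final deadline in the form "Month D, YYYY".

2 months from January 1, 2018 is March 1, 2018.
March 1, 2018 is a listed holiday, so it moves to the next business day, March 2, 2018 (Friday).
Applying the 3 months extension: 3 months after March 2, 2018 is June 2, 2018.
June 2, 2018 is a Saturday; the next business day is June 4, 2018 (Monday).
Final deadline: June 4, 2018.

June 4, 2018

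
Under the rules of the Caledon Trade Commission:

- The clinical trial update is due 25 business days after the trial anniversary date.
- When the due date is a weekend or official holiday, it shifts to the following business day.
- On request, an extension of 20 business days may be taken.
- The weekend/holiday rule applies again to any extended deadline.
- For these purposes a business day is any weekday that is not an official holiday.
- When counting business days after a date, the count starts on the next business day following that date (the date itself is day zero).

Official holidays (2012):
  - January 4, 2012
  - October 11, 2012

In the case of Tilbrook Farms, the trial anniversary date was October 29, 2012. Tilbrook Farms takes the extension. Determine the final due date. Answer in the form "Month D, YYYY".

December 31, 2012

Starting the day after October 29, 2012 and counting 25 business days lands on December 3, 2012.
December 3, 2012 (Monday) is already a business day.
The 20-business-day extension runs from December 3, 2012 to December 31, 2012.
December 31, 2012 (Monday) is already a business day.
Final deadline: December 31, 2012.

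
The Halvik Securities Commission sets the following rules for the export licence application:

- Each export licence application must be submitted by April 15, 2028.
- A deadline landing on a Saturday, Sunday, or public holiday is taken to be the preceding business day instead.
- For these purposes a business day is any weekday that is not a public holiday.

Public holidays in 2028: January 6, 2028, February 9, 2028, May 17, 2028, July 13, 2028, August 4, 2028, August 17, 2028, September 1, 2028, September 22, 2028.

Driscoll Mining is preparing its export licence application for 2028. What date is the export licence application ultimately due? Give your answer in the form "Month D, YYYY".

April 14, 2028

Start from the fixed due date, April 15, 2028.
Because April 15, 2028 is a Saturday, the deadline becomes April 14, 2028 (Friday).
The final due date is April 14, 2028.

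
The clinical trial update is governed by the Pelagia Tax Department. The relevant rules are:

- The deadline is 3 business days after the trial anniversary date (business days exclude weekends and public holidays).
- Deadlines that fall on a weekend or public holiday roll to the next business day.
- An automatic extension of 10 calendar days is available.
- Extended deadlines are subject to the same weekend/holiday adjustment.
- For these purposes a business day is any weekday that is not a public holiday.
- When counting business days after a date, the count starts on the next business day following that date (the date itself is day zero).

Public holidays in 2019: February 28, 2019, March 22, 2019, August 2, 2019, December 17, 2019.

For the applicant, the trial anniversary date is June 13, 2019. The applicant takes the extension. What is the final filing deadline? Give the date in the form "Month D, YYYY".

Counting 3 business days after June 13, 2019 (skipping weekends and listed holidays) reaches June 18, 2019.
June 18, 2019 is a Tuesday and not a listed holiday, so it stands.
With the 10-day extension, June 18, 2019 becomes June 28, 2019.
Since June 28, 2019 is a Friday and not a holiday, the date is unchanged.
Deadline: June 28, 2019.

June 28, 2019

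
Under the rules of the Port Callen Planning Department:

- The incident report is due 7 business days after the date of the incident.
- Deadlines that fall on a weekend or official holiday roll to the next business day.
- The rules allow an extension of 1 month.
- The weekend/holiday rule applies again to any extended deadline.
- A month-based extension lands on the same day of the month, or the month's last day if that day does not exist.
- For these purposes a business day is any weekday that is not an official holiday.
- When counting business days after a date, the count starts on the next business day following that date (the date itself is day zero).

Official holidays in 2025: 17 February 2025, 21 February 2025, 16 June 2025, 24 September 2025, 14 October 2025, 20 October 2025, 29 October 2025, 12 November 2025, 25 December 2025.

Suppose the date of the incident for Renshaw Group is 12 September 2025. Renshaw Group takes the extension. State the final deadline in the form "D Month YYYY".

Starting the day after 12 September 2025 and counting 7 business days lands on 23 September 2025.
23 September 2025 is a Tuesday and not a listed holiday, so it stands.
Applying the 1 month extension: 1 month after 23 September 2025 is 23 October 2025.
23 October 2025 (Thursday) is already a business day.
Final deadline: 23 October 2025.

23 October 2025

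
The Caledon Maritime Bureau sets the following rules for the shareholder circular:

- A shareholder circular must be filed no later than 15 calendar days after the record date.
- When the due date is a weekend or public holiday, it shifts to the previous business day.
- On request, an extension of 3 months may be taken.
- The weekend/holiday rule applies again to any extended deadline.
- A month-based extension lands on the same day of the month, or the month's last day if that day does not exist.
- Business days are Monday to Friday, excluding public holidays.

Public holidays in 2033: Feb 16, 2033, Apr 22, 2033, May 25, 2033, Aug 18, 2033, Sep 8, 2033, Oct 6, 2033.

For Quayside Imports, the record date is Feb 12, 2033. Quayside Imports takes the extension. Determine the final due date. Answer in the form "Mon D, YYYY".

May 24, 2033

From Feb 12, 2033, 15 calendar days later is Feb 27, 2033.
Feb 27, 2033 is a Sunday; the preceding business day is Feb 25, 2033 (Friday).
Applying the 3 months extension: 3 months after Feb 25, 2033 is May 25, 2033.
May 25, 2033 is a listed holiday, so it moves to the preceding business day, May 24, 2033 (Tuesday).
The final due date is May 24, 2033.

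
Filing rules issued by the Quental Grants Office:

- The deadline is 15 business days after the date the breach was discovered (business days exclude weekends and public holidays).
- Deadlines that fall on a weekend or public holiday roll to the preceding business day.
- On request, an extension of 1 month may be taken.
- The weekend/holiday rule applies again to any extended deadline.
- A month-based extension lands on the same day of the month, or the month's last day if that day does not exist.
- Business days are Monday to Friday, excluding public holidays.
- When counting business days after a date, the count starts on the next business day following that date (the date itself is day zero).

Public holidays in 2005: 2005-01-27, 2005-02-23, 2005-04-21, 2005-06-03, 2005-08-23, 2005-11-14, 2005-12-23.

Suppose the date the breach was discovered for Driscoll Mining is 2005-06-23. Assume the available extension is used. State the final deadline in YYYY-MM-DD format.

15 business days after 2005-06-23, excluding weekends and holidays, is 2005-07-14.
2005-07-14 is a Thursday and not a listed holiday, so it stands.
Add 1 month to 2005-07-14: 2005-08-14.
Because 2005-08-14 is a Sunday, the deadline becomes 2005-08-12 (Friday).
Final deadline: 2005-08-12.

2005-08-12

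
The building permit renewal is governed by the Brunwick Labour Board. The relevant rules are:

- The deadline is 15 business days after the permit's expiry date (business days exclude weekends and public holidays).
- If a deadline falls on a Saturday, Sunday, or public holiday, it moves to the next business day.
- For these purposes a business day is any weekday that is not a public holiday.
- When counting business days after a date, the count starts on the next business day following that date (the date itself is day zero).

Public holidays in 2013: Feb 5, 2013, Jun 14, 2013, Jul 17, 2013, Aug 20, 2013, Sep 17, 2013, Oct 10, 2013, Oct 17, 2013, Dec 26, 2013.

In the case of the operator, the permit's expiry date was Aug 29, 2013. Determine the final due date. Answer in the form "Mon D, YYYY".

Sep 20, 2013

Starting the day after Aug 29, 2013 and counting 15 business days lands on Sep 20, 2013.
Sep 20, 2013 is a Friday and not a listed holiday, so it stands.
The final due date is Sep 20, 2013.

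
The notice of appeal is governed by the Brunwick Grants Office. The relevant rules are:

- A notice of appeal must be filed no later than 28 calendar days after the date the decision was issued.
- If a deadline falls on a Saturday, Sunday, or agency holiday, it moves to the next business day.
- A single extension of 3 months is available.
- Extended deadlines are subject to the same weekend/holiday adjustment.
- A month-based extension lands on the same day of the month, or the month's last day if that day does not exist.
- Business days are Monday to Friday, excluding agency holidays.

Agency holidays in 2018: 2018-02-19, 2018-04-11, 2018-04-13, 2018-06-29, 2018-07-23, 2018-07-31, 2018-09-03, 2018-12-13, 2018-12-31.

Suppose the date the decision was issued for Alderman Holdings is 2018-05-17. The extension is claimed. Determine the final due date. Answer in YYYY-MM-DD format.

Adding 28 calendar days to 2018-05-17 gives 2018-06-14.
2018-06-14 (Thursday) is already a business day.
The 3 months extension carries 2018-06-14 to 2018-09-14.
Since 2018-09-14 is a Friday and not a holiday, the date is unchanged.
Final deadline: 2018-09-14.

2018-09-14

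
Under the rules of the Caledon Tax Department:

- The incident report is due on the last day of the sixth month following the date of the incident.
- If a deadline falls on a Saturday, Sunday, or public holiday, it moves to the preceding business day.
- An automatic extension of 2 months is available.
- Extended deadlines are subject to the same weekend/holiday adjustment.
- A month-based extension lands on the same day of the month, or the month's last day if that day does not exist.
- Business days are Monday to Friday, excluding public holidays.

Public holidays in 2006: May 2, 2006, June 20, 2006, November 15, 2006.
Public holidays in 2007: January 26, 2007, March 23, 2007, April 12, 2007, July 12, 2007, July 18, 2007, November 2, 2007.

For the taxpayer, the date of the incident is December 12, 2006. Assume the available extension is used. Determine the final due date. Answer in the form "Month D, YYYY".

August 29, 2007

6 months after December 12, 2006 is June 2007; that month ends on June 30, 2007.
Because June 30, 2007 is a Saturday, the deadline becomes June 29, 2007 (Friday).
Add 2 months to June 29, 2007: August 29, 2007.
Since August 29, 2007 is a Wednesday and not a holiday, the date is unchanged.
Final deadline: August 29, 2007.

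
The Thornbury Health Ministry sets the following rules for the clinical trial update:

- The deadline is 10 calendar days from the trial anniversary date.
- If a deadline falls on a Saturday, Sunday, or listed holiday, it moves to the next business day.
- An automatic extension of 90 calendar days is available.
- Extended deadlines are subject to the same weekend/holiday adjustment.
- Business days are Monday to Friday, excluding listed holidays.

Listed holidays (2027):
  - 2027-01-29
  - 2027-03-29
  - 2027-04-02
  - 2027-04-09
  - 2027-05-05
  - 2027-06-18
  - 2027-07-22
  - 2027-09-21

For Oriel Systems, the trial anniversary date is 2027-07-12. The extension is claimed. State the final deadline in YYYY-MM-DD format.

2027-10-21

10 calendar days after 2027-07-12 is 2027-07-22.
2027-07-22 is a listed holiday, so it moves to the next business day, 2027-07-23 (Friday).
The 90-calendar-day extension moves the deadline from 2027-07-23 to 2027-10-21.
2027-10-21 falls on a Thursday, which is a business day, so no adjustment is needed.
So the filing is due 2027-10-21.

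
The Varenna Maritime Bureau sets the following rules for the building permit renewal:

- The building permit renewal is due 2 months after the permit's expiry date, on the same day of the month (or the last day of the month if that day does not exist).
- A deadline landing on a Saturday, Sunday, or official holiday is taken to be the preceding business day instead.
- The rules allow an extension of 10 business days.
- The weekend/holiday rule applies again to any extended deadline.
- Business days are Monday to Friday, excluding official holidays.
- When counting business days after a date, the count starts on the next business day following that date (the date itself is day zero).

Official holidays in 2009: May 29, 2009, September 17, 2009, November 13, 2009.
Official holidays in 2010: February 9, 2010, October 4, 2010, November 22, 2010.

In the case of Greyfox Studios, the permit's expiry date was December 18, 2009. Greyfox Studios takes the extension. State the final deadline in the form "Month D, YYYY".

2 months after December 18, 2009, on the same day of the month, is February 18, 2010.
February 18, 2010 is a Thursday and not a listed holiday, so it stands.
Counting 10 further business days from February 18, 2010 reaches March 4, 2010.
Since March 4, 2010 is a Thursday and not a holiday, the date is unchanged.
Deadline: March 4, 2010.

March 4, 2010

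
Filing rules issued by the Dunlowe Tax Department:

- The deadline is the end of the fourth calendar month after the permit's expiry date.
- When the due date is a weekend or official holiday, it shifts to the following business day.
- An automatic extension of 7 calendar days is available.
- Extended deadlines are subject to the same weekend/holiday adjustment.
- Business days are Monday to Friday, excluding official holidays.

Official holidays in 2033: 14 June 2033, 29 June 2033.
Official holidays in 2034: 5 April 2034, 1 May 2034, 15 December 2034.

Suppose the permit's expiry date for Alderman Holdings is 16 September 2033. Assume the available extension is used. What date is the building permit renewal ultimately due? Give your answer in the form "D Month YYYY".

4 months after 16 September 2033 is January 2034; that month ends on 31 January 2034.
31 January 2034 is a Tuesday and not a listed holiday, so it stands.
Add the 7 calendar-day extension to 31 January 2034: 7 February 2034.
Since 7 February 2034 is a Tuesday and not a holiday, the date is unchanged.
The final due date is 7 February 2034.

7 February 2034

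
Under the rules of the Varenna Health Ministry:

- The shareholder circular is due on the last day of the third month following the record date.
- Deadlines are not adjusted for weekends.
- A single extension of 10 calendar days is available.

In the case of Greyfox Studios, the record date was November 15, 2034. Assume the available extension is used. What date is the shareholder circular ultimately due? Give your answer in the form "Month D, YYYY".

March 10, 2035

3 months after November 15, 2034 falls in February 2035; the last day of that month is February 28, 2035.
February 28, 2035 is a Wednesday; no weekend or holiday adjustment applies.
Applying the 10-calendar-day extension: February 28, 2035 + 10 days = March 10, 2035.
March 10, 2035 falls on a Saturday. The rules make no weekend/holiday allowance, so it remains March 10, 2035.
So the filing is due March 10, 2035.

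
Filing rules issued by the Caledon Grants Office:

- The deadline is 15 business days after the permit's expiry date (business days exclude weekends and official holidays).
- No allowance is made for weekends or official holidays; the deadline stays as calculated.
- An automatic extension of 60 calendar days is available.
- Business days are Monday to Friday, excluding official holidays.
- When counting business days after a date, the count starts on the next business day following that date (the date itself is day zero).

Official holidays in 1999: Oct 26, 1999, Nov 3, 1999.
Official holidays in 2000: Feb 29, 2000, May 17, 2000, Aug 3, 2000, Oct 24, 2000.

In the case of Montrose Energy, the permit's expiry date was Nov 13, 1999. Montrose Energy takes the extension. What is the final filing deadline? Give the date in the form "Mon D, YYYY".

Counting 15 business days after Nov 13, 1999 (skipping weekends and listed holidays) reaches Dec 3, 1999.
No adjustment is made for weekends or holidays, so Dec 3, 1999 stands.
The 60-calendar-day extension moves the deadline from Dec 3, 1999 to Feb 1, 2000.
No adjustment is made for weekends or holidays, so Feb 1, 2000 stands.
So the filing is due Feb 1, 2000.

Feb 1, 2000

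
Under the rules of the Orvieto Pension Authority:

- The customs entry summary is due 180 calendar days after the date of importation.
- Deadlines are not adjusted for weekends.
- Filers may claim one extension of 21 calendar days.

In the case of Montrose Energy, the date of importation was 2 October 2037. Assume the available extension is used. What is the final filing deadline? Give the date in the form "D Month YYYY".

180 calendar days after 2 October 2037 is 31 March 2038.
No adjustment is made for weekends or holidays, so 31 March 2038 stands.
Add the 21 calendar-day extension to 31 March 2038: 21 April 2038.
21 April 2038 is a Wednesday; no weekend or holiday adjustment applies.
Deadline: 21 April 2038.

21 April 2038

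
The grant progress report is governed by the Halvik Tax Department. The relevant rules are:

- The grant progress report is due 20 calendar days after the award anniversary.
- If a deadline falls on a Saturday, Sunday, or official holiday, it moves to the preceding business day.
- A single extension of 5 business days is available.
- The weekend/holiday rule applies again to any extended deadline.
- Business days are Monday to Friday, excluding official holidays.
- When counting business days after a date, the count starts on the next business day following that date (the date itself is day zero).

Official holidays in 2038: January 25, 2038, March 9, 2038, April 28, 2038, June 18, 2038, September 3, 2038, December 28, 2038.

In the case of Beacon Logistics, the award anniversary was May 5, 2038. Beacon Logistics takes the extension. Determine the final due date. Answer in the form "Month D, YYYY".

Adding 20 calendar days to May 5, 2038 gives May 25, 2038.
May 25, 2038 falls on a Tuesday, which is a business day, so no adjustment is needed.
Applying the 5-business-day extension: 5 business days after May 25, 2038 is June 1, 2038.
June 1, 2038 (Tuesday) is already a business day.
So the filing is due June 1, 2038.

June 1, 2038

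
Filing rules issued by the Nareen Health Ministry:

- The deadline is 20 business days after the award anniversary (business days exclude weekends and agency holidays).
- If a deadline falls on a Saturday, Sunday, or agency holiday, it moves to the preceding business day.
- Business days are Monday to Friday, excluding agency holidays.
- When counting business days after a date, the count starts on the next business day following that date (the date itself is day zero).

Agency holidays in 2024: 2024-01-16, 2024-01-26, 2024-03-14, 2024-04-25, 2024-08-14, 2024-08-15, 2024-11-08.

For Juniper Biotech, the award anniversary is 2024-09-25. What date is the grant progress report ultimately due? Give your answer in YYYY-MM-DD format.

20 business days after 2024-09-25, excluding weekends and holidays, is 2024-10-23.
Since 2024-10-23 is a Wednesday and not a holiday, the date is unchanged.
Final deadline: 2024-10-23.

2024-10-23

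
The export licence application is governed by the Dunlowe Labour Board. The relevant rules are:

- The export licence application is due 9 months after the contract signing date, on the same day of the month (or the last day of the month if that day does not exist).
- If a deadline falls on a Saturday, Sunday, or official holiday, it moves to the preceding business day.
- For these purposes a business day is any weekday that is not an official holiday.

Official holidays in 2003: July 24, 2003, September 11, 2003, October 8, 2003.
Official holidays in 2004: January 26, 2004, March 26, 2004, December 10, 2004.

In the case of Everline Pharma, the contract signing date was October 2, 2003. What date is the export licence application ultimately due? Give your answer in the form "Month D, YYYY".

9 months from October 2, 2003 is July 2, 2004.
July 2, 2004 falls on a Friday, which is a business day, so no adjustment is needed.
So the filing is due July 2, 2004.

July 2, 2004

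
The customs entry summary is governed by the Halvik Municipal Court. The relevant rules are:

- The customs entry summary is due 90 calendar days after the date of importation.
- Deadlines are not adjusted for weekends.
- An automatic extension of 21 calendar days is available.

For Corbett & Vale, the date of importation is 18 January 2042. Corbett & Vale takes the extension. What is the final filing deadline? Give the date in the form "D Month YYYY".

Adding 90 calendar days to 18 January 2042 gives 18 April 2042.
18 April 2042 is a Friday; no weekend or holiday adjustment applies.
The 21-calendar-day extension moves the deadline from 18 April 2042 to 9 May 2042.
No adjustment is made for weekends or holidays, so 9 May 2042 stands.
Deadline: 9 May 2042.

9 May 2042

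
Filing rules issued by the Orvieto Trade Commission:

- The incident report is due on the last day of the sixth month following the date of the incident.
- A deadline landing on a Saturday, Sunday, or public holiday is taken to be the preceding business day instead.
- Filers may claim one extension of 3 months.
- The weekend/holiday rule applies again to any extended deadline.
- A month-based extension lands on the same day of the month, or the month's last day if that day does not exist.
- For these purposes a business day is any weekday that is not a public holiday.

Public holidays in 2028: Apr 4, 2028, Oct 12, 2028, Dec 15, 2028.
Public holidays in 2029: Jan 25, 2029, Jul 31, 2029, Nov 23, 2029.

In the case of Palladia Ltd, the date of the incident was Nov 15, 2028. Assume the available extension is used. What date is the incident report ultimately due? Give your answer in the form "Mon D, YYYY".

6 months after Nov 15, 2028 is May 2029; that month ends on May 31, 2029.
May 31, 2029 (Thursday) is already a business day.
Add 3 months to May 31, 2029: Aug 31, 2029.
Since Aug 31, 2029 is a Friday and not a holiday, the date is unchanged.
The final due date is Aug 31, 2029.

Aug 31, 2029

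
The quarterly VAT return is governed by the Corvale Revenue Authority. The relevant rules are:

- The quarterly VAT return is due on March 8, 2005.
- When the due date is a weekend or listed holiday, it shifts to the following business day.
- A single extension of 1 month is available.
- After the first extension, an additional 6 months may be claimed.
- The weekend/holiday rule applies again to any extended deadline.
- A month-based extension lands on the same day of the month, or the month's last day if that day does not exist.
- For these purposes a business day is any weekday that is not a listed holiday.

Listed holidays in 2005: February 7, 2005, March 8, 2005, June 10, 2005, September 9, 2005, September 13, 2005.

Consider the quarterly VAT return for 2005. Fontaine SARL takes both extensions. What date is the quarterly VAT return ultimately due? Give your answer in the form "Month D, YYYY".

October 11, 2005

Start from the fixed due date, March 8, 2005.
March 8, 2005 is a listed holiday; the next business day is March 9, 2005 (Wednesday).
The 1 month extension carries March 9, 2005 to April 9, 2005.
April 9, 2005 is a Saturday, so it moves to the next business day, April 11, 2005 (Monday).
Add 6 months to April 11, 2005: October 11, 2005.
October 11, 2005 falls on a Tuesday, which is a business day, so no adjustment is needed.
So the filing is due October 11, 2005.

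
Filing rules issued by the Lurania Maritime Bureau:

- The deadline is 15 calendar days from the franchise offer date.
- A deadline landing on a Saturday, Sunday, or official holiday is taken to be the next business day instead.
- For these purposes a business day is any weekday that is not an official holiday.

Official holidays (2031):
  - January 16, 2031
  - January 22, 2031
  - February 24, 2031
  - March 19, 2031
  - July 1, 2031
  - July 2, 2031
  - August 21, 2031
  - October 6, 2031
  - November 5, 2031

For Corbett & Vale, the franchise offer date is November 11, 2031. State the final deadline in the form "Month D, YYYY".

November 26, 2031

Adding 15 calendar days to November 11, 2031 gives November 26, 2031.
November 26, 2031 (Wednesday) is already a business day.
The final due date is November 26, 2031.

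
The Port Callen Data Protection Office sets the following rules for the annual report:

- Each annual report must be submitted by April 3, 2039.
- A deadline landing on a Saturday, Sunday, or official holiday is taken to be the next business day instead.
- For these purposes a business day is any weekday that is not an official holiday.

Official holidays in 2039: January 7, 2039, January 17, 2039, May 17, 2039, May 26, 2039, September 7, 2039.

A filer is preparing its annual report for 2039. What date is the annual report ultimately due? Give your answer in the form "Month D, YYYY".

Start from the fixed due date, April 3, 2039.
Because April 3, 2039 is a Sunday, the deadline becomes April 4, 2039 (Monday).
Deadline: April 4, 2039.

April 4, 2039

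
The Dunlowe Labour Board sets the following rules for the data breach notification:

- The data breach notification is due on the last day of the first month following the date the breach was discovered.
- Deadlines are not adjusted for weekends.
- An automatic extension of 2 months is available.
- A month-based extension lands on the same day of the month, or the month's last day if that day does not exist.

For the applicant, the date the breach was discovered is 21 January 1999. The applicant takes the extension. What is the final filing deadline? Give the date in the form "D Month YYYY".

28 April 1999

The first month after 21 January 1999 is February 1999, whose last day is 28 February 1999.
No adjustment is made for weekends or holidays, so 28 February 1999 stands.
Add 2 months to 28 February 1999: 28 April 1999.
28 April 1999 falls on a Wednesday. The rules make no weekend/holiday allowance, so it remains 28 April 1999.
So the filing is due 28 April 1999.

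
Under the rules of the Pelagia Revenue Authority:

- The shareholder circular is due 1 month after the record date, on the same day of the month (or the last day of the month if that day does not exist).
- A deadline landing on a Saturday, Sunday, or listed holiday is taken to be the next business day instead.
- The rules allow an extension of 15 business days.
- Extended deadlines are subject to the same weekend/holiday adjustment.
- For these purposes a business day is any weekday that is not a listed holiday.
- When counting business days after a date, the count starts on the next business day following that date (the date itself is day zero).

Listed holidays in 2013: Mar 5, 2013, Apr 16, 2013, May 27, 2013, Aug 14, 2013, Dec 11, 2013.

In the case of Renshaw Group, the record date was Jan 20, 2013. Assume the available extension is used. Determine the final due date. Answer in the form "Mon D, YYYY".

Mar 14, 2013

1 month from Jan 20, 2013 is Feb 20, 2013.
Feb 20, 2013 is a Wednesday and not a listed holiday, so it stands.
Applying the 15-business-day extension: 15 business days after Feb 20, 2013 is Mar 14, 2013.
Mar 14, 2013 (Thursday) is already a business day.
So the filing is due Mar 14, 2013.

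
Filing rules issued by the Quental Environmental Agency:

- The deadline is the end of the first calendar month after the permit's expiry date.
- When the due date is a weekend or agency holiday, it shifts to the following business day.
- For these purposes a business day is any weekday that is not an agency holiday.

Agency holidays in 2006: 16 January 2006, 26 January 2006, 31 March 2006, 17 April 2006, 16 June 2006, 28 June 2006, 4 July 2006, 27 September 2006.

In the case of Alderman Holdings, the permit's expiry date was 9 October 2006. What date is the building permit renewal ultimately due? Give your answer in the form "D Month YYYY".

The first month after 9 October 2006 is November 2006, whose last day is 30 November 2006.
30 November 2006 (Thursday) is already a business day.
The final due date is 30 November 2006.

30 November 2006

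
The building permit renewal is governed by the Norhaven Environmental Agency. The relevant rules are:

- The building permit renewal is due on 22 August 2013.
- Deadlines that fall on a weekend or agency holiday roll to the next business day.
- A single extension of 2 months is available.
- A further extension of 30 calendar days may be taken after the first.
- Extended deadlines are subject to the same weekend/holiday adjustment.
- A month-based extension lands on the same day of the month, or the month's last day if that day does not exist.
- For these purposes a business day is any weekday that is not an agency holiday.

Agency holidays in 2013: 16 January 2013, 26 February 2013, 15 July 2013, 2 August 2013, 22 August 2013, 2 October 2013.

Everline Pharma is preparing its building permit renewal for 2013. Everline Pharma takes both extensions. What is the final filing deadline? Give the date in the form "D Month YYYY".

Start from the fixed due date, 22 August 2013.
Because 22 August 2013 is a listed holiday, the deadline becomes 23 August 2013 (Friday).
The 2 months extension carries 23 August 2013 to 23 October 2013.
23 October 2013 is a Wednesday and not a listed holiday, so it stands.
The 30-calendar-day extension moves the deadline from 23 October 2013 to 22 November 2013.
22 November 2013 (Friday) is already a business day.
Deadline: 22 November 2013.

22 November 2013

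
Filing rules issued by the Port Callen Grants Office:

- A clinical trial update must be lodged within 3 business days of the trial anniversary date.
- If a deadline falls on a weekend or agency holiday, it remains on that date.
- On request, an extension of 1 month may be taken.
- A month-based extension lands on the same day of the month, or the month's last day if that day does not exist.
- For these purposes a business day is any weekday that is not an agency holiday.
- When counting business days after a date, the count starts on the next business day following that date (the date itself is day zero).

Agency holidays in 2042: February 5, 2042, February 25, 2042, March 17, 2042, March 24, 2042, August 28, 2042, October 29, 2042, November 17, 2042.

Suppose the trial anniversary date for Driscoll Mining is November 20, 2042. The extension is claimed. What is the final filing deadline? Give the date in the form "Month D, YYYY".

Counting 3 business days after November 20, 2042 (skipping weekends and listed holidays) reaches November 25, 2042.
November 25, 2042 falls on a Tuesday. The rules make no weekend/holiday allowance, so it remains November 25, 2042.
The 1 month extension carries November 25, 2042 to December 25, 2042.
December 25, 2042 falls on a Thursday. The rules make no weekend/holiday allowance, so it remains December 25, 2042.
So the filing is due December 25, 2042.

December 25, 2042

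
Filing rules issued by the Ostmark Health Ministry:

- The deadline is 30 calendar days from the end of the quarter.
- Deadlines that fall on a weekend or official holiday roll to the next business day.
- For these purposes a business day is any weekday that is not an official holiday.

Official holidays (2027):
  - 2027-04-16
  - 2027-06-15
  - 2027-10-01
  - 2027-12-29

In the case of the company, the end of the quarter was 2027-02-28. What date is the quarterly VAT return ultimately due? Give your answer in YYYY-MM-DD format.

Trigger date 2027-02-28 + 30 calendar days = 2027-03-30.
2027-03-30 falls on a Tuesday, which is a business day, so no adjustment is needed.
The final due date is 2027-03-30.

2027-03-30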